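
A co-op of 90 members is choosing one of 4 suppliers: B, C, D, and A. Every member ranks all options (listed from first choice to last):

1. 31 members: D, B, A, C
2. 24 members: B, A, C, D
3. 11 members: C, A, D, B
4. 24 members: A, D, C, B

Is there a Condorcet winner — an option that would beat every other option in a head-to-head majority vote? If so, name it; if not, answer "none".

none

Checking pairwise contests:
D beats B 66–24.
B beats C 55–35.
A beats D 59–31.
B beats A 55–35.
Every option loses at least one head-to-head, so there is no Condorcet winner.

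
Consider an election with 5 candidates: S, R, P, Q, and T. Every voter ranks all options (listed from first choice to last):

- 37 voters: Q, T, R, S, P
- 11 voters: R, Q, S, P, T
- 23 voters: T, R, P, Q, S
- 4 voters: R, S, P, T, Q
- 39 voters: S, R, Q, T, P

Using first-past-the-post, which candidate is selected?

S

First-place votes: S 39, R 15, P 0, Q 37, T 23.
S has the most first-place votes.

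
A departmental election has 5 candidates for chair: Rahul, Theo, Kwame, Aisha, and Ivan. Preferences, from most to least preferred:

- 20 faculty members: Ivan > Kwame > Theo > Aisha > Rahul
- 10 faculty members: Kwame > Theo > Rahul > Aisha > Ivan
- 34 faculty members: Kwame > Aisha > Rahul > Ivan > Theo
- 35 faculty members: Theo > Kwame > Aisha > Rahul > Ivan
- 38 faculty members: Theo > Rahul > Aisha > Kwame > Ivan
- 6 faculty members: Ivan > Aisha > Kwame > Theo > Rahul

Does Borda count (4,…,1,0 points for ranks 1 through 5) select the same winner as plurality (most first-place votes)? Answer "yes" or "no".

no

Borda — scores: Rahul 237, Theo 368, Kwame 391, Aisha 296, Ivan 138. Winner: Kwame.
Plurality — first-place votes: Rahul 0, Theo 73, Kwame 44, Aisha 0, Ivan 26. Winner: Theo.
The two methods disagree.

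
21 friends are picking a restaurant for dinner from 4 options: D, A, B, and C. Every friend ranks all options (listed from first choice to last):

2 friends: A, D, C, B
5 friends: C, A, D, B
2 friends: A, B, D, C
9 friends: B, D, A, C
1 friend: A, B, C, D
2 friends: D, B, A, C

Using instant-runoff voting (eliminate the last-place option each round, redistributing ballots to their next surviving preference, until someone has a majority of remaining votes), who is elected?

B

Round 1: D 2, A 5, B 9, C 5. Eliminate D.
Round 2: A 5, B 11, C 5. B has a majority.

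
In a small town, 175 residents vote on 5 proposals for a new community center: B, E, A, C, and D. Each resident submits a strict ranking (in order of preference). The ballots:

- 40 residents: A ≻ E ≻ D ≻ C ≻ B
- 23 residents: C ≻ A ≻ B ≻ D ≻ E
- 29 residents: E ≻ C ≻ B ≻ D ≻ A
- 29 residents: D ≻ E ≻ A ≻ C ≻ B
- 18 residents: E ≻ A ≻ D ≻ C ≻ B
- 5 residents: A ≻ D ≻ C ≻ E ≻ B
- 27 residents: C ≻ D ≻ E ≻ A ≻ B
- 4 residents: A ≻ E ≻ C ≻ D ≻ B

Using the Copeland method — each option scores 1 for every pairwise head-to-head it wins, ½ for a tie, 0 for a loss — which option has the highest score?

E

B: loses to E, A, C, and D → score 0.
E: beats B, A, C, and D → score 4.
A: beats B, C, and D; loses to E → score 3.
C: beats B; loses to E, A, and D → score 1.
D: beats B and C; loses to E and A → score 2.
E has the best pairwise record.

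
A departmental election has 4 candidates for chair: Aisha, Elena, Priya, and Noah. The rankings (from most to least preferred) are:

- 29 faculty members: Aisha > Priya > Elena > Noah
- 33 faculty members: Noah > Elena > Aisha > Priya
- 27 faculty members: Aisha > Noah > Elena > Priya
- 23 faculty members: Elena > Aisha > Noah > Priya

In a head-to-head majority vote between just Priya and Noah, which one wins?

Noah

Voters preferring Priya to Noah: 29; preferring Noah to Priya: 83.
Noah wins the head-to-head.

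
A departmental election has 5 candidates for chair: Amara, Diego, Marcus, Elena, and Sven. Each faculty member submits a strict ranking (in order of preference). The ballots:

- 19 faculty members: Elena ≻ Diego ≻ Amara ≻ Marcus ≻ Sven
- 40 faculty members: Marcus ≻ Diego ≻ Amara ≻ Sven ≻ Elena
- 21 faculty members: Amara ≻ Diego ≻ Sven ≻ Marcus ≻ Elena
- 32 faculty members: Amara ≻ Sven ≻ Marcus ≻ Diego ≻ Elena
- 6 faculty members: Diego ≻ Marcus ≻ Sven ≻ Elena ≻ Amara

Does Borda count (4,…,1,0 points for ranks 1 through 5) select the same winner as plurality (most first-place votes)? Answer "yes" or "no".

Borda — scores: Amara 330, Diego 296, Marcus 282, Elena 82, Sven 190. Winner: Amara.
Plurality — first-place votes: Amara 53, Diego 6, Marcus 40, Elena 19, Sven 0. Winner: Amara.
The two methods agree.

yes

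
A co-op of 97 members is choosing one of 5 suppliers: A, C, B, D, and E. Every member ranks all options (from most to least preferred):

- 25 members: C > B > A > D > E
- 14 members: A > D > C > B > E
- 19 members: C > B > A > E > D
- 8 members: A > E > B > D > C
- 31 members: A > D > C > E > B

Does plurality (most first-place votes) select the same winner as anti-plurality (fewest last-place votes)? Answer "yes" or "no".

Plurality — first-place votes: A 53, C 44, B 0, D 0, E 0. Winner: A.
Anti-plurality — last-place votes: A 0, C 8, B 31, D 19, E 39. Winner: A.
The two methods agree.

yes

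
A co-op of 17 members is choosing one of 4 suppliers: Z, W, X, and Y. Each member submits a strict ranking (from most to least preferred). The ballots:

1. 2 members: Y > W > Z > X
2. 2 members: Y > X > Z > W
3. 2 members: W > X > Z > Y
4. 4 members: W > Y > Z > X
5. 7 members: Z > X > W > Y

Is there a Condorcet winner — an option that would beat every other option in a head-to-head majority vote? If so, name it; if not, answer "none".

Z vs W: 9–8 for Z.
Z vs X: 13–4 for Z.
Z vs Y: 9–8 for Z.
Z beats every other option head-to-head.

Z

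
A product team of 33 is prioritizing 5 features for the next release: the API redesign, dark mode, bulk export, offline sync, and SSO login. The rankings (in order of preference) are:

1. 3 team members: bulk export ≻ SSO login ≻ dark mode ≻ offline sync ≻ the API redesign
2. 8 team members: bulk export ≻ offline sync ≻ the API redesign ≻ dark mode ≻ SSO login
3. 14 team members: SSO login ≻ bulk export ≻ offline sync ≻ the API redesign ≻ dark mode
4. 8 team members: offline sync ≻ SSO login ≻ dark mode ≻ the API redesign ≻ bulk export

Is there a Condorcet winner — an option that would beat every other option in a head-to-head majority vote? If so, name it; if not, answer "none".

SSO login

SSO login vs the API redesign: 25–8 for SSO login.
SSO login vs dark mode: 25–8 for SSO login.
SSO login vs bulk export: 22–11 for SSO login.
SSO login vs offline sync: 17–16 for SSO login.
SSO login beats every other option head-to-head.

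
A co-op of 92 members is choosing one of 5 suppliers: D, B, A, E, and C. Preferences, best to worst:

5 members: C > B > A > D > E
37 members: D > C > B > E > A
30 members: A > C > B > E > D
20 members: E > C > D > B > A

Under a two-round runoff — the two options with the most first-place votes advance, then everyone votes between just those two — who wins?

D

Round 1 first-place votes: D 37, B 0, A 30, E 20, C 5.
D and A advance.
Runoff: D is preferred to A by 57 voters; A by 35.
D wins the runoff.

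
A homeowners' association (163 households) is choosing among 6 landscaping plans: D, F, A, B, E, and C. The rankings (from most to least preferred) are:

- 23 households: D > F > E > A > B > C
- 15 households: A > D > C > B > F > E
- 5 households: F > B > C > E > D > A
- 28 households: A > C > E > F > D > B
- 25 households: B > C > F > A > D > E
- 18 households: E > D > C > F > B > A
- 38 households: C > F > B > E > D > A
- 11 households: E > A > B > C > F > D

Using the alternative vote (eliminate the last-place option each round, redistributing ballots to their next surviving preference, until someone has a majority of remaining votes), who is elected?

C

Round 1: D 23, F 5, A 43, B 25, E 29, C 38. Eliminate F.
Round 2: D 23, A 43, B 30, E 29, C 38. Eliminate D.
Round 3: A 43, B 30, E 52, C 38. Eliminate B.
Round 4: A 43, E 52, C 68. Eliminate A.
Round 5: E 52, C 111. C has a majority.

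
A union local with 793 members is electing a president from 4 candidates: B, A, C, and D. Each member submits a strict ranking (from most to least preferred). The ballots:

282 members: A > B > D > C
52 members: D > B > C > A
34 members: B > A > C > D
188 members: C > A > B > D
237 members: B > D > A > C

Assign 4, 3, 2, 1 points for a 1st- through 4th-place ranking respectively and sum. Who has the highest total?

B

B: 282·3 + 52·3 + 34·4 + 188·2 + 237·4 = 2462
A: 282·4 + 52·1 + 34·3 + 188·3 + 237·2 = 2320
C: 282·1 + 52·2 + 34·2 + 188·4 + 237·1 = 1443
D: 282·2 + 52·4 + 34·1 + 188·1 + 237·3 = 1705
B has the highest Borda score (2462).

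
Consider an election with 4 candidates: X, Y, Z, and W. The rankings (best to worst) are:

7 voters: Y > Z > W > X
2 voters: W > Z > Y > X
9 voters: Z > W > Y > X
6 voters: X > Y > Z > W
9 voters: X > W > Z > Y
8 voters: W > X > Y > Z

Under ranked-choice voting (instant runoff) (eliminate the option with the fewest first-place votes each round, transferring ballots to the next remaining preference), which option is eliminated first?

Y

Round 1: X 15, Y 7, Z 9, W 10. Eliminate Y.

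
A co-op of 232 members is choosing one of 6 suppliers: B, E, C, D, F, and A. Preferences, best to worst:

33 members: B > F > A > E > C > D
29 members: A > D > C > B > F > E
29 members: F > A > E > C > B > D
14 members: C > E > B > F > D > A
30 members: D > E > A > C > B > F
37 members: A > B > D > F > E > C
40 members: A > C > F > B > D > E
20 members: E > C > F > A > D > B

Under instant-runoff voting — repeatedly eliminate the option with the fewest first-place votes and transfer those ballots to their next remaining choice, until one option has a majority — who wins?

Round 1: B 33, E 20, C 14, D 30, F 29, A 106. Eliminate C.
Round 2: B 33, E 34, D 30, F 29, A 106. Eliminate F.
Round 3: B 33, E 34, D 30, A 135. A has a majority.

A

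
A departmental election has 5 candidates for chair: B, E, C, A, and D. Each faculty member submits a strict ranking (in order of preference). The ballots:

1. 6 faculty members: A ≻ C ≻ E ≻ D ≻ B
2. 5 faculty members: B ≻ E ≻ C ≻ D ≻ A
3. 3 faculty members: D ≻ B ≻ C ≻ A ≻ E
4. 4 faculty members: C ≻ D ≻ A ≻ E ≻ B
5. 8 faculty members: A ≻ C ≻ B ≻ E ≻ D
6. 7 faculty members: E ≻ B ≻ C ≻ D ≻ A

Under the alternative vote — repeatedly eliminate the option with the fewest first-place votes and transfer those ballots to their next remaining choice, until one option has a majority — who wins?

Round 1: B 5, E 7, C 4, A 14, D 3. Eliminate D.
Round 2: B 8, E 7, C 4, A 14. Eliminate C.
Round 3: B 8, E 7, A 18. A has a majority.

A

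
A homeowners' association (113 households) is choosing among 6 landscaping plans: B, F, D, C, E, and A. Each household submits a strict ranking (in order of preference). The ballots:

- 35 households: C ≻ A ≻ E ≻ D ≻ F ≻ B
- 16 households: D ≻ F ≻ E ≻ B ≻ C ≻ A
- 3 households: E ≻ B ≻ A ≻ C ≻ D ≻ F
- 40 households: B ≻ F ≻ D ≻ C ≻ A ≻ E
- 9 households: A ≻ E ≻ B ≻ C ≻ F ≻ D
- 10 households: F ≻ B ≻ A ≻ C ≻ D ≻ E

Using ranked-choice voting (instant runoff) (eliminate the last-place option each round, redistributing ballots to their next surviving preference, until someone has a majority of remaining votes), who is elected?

Round 1: B 40, F 10, D 16, C 35, E 3, A 9. Eliminate E.
Round 2: B 43, F 10, D 16, C 35, A 9. Eliminate A.
Round 3: B 52, F 10, D 16, C 35. Eliminate F.
Round 4: B 62, D 16, C 35. B has a majority.

B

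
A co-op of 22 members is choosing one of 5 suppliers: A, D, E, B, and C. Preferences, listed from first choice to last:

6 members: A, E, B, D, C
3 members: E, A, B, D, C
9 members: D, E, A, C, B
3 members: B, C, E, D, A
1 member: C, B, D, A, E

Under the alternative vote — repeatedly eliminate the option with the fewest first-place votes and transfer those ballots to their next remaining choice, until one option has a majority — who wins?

Round 1: A 6, D 9, E 3, B 3, C 1. Eliminate C.
Round 2: A 6, D 9, E 3, B 4. Eliminate E.
Round 3: A 9, D 9, B 4. Eliminate B.
Round 4: A 9, D 13. D has a majority.

D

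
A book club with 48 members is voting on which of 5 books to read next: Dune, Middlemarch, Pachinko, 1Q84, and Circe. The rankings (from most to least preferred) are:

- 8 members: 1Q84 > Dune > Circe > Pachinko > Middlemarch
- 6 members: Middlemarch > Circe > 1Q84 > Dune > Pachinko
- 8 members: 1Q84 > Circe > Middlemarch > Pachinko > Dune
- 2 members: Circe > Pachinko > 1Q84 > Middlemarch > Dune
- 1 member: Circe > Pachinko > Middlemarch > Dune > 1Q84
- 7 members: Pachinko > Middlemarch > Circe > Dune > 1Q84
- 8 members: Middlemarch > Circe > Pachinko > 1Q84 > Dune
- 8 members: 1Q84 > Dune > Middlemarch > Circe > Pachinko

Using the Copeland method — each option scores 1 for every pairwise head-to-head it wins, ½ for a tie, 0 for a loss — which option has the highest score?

1Q84

Dune: loses to Middlemarch, Pachinko, 1Q84, and Circe → score 0.
Middlemarch: beats Dune, Pachinko, and Circe; loses to 1Q84 → score 3.
Pachinko: beats Dune; loses to Middlemarch, 1Q84, and Circe → score 1.
1Q84: beats Dune, Middlemarch, and Pachinko; ties Circe → score 3.5.
Circe: beats Dune and Pachinko; ties 1Q84; loses to Middlemarch → score 2.5.
1Q84 has the best pairwise record.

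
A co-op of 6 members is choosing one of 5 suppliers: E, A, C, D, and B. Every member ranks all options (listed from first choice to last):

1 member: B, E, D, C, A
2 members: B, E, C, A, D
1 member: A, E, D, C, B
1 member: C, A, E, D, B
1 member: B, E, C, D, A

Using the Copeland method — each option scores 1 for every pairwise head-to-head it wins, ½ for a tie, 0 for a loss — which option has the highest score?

B

E: beats A, C, and D; loses to B → score 3.
A: beats D; loses to E, C, and B → score 1.
C: beats A and D; loses to E and B → score 2.
D: loses to E, A, C, and B → score 0.
B: beats E, A, C, and D → score 4.
B has the best pairwise record.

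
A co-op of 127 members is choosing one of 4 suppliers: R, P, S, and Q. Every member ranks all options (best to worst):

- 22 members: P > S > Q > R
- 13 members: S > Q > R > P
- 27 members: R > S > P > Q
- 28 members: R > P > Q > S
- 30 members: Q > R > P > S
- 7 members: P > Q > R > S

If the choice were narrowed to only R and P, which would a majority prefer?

R

Voters preferring R to P: 98; preferring P to R: 29.
R wins the head-to-head.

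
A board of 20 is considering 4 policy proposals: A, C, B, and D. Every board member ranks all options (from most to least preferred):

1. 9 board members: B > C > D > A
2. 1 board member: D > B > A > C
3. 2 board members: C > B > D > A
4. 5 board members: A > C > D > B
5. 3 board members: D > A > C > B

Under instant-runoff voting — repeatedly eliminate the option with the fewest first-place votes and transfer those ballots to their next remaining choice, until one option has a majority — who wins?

Round 1: A 5, C 2, B 9, D 4. Eliminate C.
Round 2: A 5, B 11, D 4. B has a majority.

B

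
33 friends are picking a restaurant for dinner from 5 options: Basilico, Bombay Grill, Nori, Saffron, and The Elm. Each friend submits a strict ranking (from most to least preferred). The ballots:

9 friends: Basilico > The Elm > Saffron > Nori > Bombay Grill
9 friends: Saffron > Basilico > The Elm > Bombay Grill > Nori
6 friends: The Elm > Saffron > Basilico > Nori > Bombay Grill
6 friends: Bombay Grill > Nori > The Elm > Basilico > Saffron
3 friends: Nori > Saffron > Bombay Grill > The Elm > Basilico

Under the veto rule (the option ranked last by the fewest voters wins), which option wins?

Last-place votes: Basilico 3, Bombay Grill 15, Nori 9, Saffron 6, The Elm 0.
The Elm is ranked last by the fewest voters, so The Elm wins.

The Elm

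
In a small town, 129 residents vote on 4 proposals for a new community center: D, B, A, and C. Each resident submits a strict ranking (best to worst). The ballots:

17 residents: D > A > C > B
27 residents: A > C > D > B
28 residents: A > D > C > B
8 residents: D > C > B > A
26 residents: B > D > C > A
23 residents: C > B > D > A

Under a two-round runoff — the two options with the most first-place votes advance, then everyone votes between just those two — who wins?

A

Round 1 first-place votes: D 25, B 26, A 55, C 23.
A and B advance.
Runoff: A is preferred to B by 72 voters; B by 57.
A wins the runoff.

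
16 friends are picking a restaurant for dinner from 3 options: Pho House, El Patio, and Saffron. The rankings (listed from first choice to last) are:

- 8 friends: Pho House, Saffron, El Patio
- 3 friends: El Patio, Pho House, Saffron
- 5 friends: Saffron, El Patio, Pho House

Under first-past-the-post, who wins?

Pho House

First-place votes: Pho House 8, El Patio 3, Saffron 5.
Pho House has the most first-place votes.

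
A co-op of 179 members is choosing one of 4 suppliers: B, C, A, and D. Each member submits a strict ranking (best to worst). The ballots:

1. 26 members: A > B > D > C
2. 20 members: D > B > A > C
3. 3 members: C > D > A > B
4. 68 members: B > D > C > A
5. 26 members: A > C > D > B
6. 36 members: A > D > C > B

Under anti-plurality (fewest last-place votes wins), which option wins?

Last-place votes: B 65, C 46, A 68, D 0.
D is ranked last by the fewest voters, so D wins.

D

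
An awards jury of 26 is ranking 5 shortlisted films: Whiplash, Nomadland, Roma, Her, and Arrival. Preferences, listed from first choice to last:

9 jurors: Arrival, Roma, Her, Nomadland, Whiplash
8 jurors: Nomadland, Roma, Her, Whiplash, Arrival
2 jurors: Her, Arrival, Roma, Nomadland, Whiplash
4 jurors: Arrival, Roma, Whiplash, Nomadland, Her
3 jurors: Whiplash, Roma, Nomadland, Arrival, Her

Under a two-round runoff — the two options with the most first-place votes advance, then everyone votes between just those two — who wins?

Arrival

Round 1 first-place votes: Whiplash 3, Nomadland 8, Roma 0, Her 2, Arrival 13.
Arrival and Nomadland advance.
Runoff: Arrival is preferred to Nomadland by 15 voters; Nomadland by 11.
Arrival wins the runoff.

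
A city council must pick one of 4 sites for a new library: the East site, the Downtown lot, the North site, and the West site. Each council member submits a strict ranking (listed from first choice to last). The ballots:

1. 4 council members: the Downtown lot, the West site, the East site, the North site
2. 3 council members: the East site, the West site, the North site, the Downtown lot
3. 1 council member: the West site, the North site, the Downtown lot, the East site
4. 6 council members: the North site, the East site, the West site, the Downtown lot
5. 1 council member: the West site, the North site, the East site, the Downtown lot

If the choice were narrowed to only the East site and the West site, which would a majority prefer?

the East site

Voters preferring the East site to the West site: 9; preferring the West site to the East site: 6.
the East site wins the head-to-head.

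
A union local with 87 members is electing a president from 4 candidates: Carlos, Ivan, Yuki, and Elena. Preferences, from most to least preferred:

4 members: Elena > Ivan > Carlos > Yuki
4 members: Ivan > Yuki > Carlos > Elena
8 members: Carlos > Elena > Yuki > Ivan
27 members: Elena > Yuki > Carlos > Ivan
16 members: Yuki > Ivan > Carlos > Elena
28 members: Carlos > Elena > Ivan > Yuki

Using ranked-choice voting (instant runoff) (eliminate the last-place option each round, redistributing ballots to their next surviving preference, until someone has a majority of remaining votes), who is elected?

Round 1: Carlos 36, Ivan 4, Yuki 16, Elena 31. Eliminate Ivan.
Round 2: Carlos 36, Yuki 20, Elena 31. Eliminate Yuki.
Round 3: Carlos 56, Elena 31. Carlos has a majority.

Carlos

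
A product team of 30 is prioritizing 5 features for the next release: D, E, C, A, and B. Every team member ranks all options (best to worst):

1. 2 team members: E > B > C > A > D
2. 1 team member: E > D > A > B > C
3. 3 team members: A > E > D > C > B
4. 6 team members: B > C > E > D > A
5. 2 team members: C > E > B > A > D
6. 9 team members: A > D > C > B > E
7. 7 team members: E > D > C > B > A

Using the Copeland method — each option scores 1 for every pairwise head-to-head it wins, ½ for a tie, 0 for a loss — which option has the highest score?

D: beats C and B; loses to E and A → score 2.
E: beats D and A; ties B; loses to C → score 2.5.
C: beats E, A, and B; loses to D → score 3.
A: beats D; loses to E, C, and B → score 1.
B: beats A; ties E; loses to D and C → score 1.5.
C has the best pairwise record.

C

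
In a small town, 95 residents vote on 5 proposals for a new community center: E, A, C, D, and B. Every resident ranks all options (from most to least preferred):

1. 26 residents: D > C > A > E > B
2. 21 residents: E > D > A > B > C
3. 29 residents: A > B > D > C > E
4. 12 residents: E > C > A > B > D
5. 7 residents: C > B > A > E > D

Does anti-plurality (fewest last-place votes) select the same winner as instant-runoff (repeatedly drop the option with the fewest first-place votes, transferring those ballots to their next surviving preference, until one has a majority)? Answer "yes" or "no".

yes

Anti-plurality — last-place votes: E 29, A 0, C 21, D 19, B 26. Winner: A.
Instant-runoff — R1 E 33, A 29, C 7, D 26, B 0 (B out); R2 E 33, A 29, C 7, D 26 (C out); R3 E 33, A 36, D 26 (D out); R4 E 33, A 62 (A winner). Winner: A.
The two methods agree.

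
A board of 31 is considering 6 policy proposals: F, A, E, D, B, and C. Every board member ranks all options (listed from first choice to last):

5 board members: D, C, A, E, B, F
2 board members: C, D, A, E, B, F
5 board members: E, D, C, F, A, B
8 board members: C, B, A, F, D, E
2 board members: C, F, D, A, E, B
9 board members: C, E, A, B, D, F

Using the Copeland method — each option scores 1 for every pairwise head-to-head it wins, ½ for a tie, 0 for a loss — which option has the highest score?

F: loses to A, E, D, B, and C → score 0.
A: beats F, E, D, and B; loses to C → score 4.
E: beats F and B; loses to A, D, and C → score 2.
D: beats F and E; loses to A, B, and C → score 2.
B: beats F and D; loses to A, E, and C → score 2.
C: beats F, A, E, D, and B → score 5.
C has the best pairwise record.

C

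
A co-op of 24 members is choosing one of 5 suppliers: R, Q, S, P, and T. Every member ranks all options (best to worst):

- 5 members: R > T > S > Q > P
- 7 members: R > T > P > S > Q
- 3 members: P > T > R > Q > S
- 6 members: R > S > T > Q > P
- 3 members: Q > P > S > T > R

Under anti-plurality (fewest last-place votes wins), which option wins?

T

Last-place votes: R 3, Q 7, S 3, P 11, T 0.
T is ranked last by the fewest voters, so T wins.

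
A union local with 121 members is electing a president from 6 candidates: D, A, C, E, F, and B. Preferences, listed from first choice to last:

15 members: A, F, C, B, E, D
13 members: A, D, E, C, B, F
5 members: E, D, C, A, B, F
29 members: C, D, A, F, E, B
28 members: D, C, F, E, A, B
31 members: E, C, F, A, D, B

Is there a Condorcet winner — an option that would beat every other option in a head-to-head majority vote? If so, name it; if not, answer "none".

C

C vs D: 75–46 for C.
C vs A: 93–28 for C.
C vs E: 72–49 for C.
C vs F: 106–15 for C.
C vs B: 121–0 for C.
C beats every other option head-to-head.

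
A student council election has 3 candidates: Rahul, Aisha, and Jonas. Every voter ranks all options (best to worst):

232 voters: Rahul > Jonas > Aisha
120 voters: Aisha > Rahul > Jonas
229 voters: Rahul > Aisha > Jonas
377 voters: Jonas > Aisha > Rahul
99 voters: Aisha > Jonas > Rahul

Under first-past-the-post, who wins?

First-place votes: Rahul 461, Aisha 219, Jonas 377.
Rahul has the most first-place votes.

Rahul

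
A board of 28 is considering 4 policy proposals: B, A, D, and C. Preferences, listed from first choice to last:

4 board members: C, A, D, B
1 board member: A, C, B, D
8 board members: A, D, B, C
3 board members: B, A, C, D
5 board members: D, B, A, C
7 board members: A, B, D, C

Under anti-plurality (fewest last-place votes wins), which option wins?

A

Last-place votes: B 4, A 0, D 4, C 20.
A is ranked last by the fewest voters, so A wins.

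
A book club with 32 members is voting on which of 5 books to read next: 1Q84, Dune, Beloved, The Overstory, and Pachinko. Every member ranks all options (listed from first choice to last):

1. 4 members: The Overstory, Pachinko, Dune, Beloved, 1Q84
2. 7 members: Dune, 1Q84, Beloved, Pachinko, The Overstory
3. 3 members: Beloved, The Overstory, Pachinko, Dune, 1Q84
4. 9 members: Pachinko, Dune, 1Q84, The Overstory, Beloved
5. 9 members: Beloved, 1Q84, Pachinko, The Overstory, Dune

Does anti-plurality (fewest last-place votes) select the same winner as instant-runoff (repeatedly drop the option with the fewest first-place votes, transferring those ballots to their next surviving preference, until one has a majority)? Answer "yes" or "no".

Anti-plurality — last-place votes: 1Q84 7, Dune 9, Beloved 9, The Overstory 7, Pachinko 0. Winner: Pachinko.
Instant-runoff — R1 1Q84 0, Dune 7, Beloved 12, The Overstory 4, Pachinko 9 (1Q84 out); R2 Dune 7, Beloved 12, The Overstory 4, Pachinko 9 (The Overstory out); R3 Dune 7, Beloved 12, Pachinko 13 (Dune out); R4 Beloved 19, Pachinko 13 (Beloved winner). Winner: Beloved.
The two methods disagree.

no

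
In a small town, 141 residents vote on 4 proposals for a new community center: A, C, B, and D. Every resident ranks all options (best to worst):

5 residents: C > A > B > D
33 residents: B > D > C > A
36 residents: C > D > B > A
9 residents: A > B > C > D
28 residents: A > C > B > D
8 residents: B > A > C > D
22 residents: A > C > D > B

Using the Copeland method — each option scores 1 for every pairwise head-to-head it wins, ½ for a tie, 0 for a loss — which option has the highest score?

A: beats D; loses to C and B → score 1.
C: beats A, B, and D → score 3.
B: beats A and D; loses to C → score 2.
D: loses to A, C, and B → score 0.
C has the best pairwise record.

C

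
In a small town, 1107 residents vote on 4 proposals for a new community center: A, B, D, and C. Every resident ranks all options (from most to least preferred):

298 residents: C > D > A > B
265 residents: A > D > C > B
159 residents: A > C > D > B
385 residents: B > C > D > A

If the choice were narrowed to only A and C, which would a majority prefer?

C

Voters preferring A to C: 424; preferring C to A: 683.
C wins the head-to-head.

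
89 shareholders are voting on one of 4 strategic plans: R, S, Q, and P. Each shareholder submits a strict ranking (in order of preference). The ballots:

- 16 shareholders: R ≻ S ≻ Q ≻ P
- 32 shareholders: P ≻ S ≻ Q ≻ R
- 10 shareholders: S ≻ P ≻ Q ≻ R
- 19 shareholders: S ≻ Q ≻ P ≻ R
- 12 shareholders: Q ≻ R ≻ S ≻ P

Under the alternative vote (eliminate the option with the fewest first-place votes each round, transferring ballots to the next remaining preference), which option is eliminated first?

Round 1: R 16, S 29, Q 12, P 32. Eliminate Q.

Q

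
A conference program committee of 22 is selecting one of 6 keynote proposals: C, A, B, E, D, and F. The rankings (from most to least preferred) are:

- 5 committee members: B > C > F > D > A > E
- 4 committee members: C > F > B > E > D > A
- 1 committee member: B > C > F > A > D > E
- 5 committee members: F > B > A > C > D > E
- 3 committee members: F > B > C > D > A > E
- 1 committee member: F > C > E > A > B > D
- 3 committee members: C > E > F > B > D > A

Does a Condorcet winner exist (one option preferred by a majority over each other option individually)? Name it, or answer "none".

none

Checking pairwise contests:
B beats C 14–8.
C beats A 17–5.
F beats B 16–6.
C beats E 22–0.
C beats D 22–0.
C beats F 13–9.
Every option loses at least one head-to-head, so there is no Condorcet winner.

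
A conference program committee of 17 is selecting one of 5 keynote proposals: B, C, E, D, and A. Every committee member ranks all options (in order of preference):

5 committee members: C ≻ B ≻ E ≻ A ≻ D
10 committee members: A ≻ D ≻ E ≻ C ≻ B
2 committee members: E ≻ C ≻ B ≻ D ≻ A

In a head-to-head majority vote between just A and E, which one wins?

A

Voters preferring A to E: 10; preferring E to A: 7.
A wins the head-to-head.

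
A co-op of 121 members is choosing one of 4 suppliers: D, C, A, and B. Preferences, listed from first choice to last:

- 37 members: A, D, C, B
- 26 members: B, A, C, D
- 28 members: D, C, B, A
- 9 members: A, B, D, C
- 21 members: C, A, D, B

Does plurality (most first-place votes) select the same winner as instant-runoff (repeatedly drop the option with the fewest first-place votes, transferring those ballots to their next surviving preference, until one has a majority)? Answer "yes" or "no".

yes

Plurality — first-place votes: D 28, C 21, A 46, B 26. Winner: A.
Instant-runoff — R1 D 28, C 21, A 46, B 26 (C out); R2 D 28, A 67, B 26 (A winner). Winner: A.
The two methods agree.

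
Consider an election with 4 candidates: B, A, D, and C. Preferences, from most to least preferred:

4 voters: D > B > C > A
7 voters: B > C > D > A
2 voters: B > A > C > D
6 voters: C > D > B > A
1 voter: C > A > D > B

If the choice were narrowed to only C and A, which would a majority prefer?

C

Voters preferring C to A: 18; preferring A to C: 2.
C wins the head-to-head.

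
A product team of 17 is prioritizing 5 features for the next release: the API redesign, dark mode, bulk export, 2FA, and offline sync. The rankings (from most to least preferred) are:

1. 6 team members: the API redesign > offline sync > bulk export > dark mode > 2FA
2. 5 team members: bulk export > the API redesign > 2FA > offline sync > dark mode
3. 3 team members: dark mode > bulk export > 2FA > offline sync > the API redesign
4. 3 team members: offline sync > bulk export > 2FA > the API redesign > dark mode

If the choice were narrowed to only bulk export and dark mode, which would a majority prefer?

bulk export

Voters preferring bulk export to dark mode: 14; preferring dark mode to bulk export: 3.
bulk export wins the head-to-head.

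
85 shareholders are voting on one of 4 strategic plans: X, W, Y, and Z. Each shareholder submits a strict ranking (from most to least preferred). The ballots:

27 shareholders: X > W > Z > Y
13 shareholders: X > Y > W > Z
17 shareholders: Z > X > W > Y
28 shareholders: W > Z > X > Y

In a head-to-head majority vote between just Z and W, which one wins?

Voters preferring Z to W: 17; preferring W to Z: 68.
W wins the head-to-head.

W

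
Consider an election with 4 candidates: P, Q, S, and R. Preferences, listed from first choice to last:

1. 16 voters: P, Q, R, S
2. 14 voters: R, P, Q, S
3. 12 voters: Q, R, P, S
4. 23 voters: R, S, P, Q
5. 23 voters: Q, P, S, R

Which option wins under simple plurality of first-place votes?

R

First-place votes: P 16, Q 35, S 0, R 37.
R has the most first-place votes.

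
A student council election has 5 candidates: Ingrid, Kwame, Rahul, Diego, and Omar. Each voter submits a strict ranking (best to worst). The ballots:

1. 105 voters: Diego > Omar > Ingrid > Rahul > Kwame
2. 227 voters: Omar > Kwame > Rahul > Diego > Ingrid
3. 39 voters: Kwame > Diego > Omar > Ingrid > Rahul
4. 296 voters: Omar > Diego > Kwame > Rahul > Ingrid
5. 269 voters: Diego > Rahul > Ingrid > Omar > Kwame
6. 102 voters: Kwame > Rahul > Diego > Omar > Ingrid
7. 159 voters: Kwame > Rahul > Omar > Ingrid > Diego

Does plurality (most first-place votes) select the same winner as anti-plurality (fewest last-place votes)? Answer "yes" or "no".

Plurality — first-place votes: Ingrid 0, Kwame 300, Rahul 0, Diego 374, Omar 523. Winner: Omar.
Anti-plurality — last-place votes: Ingrid 625, Kwame 374, Rahul 39, Diego 159, Omar 0. Winner: Omar.
The two methods agree.

yes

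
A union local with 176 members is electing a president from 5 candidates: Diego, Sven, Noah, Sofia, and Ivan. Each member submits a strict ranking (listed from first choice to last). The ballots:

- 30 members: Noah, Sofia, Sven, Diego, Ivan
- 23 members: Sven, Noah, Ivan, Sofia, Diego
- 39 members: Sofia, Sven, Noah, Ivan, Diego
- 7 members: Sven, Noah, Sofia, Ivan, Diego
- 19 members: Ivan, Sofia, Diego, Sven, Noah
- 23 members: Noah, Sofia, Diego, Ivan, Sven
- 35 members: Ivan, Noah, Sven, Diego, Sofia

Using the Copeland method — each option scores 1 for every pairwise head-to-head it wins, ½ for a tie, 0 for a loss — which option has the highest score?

Noah

Diego: loses to Sven, Noah, Sofia, and Ivan → score 0.
Sven: beats Diego and Ivan; ties Noah; loses to Sofia → score 2.5.
Noah: beats Diego, Sofia, and Ivan; ties Sven → score 3.5.
Sofia: beats Diego, Sven, and Ivan; loses to Noah → score 3.
Ivan: beats Diego; loses to Sven, Noah, and Sofia → score 1.
Noah has the best pairwise record.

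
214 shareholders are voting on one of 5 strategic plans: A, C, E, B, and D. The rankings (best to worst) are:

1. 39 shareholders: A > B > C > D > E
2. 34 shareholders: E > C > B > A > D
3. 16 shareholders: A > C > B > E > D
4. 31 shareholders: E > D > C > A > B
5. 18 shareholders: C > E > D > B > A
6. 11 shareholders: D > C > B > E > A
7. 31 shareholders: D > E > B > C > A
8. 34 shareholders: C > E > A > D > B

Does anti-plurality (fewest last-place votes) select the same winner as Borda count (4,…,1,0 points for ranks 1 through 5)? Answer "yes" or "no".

yes

Anti-plurality — last-place votes: A 60, C 0, E 39, B 65, D 50. Winner: C.
Borda — scores: A 353, C 562, E 536, B 319, D 370. Winner: C.
The two methods agree.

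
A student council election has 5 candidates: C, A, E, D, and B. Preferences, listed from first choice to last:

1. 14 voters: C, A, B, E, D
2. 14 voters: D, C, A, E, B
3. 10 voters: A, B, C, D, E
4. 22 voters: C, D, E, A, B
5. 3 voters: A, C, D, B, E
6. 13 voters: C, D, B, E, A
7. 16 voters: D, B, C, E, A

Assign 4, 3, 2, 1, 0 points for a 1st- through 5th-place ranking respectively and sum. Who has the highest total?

C: 14·4 + 14·3 + 10·2 + 22·4 + 3·3 + 13·4 + 16·2 = 299
A: 14·3 + 14·2 + 10·4 + 22·1 + 3·4 + 13·0 + 16·0 = 144
E: 14·1 + 14·1 + 10·0 + 22·2 + 3·0 + 13·1 + 16·1 = 101
D: 14·0 + 14·4 + 10·1 + 22·3 + 3·2 + 13·3 + 16·4 = 241
B: 14·2 + 14·0 + 10·3 + 22·0 + 3·1 + 13·2 + 16·3 = 135
C has the highest Borda score (299).

C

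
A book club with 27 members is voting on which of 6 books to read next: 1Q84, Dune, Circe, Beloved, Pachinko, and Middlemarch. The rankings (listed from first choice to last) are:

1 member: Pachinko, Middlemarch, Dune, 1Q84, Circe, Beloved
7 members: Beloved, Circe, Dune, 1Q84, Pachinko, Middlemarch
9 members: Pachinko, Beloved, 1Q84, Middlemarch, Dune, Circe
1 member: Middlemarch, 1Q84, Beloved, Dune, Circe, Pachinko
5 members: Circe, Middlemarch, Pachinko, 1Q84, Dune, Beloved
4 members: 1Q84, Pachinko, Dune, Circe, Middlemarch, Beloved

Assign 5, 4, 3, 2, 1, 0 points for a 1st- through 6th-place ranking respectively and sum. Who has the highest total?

1Q84: 1·2 + 7·2 + 9·3 + 1·4 + 5·2 + 4·5 = 77
Dune: 1·3 + 7·3 + 9·1 + 1·2 + 5·1 + 4·3 = 52
Circe: 1·1 + 7·4 + 9·0 + 1·1 + 5·5 + 4·2 = 63
Beloved: 1·0 + 7·5 + 9·4 + 1·3 + 5·0 + 4·0 = 74
Pachinko: 1·5 + 7·1 + 9·5 + 1·0 + 5·3 + 4·4 = 88
Middlemarch: 1·4 + 7·0 + 9·2 + 1·5 + 5·4 + 4·1 = 51
Pachinko has the highest Borda score (88).

Pachinko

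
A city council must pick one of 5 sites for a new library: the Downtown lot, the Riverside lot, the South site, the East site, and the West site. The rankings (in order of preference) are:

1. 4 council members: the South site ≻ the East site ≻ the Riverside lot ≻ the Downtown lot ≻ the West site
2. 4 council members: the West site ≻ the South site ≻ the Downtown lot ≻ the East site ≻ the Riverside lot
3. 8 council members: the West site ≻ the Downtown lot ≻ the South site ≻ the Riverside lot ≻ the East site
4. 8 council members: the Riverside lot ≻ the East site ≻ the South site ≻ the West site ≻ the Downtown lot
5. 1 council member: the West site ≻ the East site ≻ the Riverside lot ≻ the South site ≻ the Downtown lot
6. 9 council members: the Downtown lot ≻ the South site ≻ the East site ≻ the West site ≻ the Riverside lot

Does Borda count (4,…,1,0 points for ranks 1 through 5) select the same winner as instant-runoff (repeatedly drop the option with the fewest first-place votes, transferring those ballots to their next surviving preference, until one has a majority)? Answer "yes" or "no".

Borda — scores: the Downtown lot 72, the Riverside lot 50, the South site 88, the East site 61, the West site 69. Winner: the South site.
Instant-runoff — R1 the Downtown lot 9, the Riverside lot 8, the South site 4, the East site 0, the West site 13 (the East site out); R2 the Downtown lot 9, the Riverside lot 8, the South site 4, the West site 13 (the South site out); R3 the Downtown lot 9, the Riverside lot 12, the West site 13 (the Downtown lot out); R4 the Riverside lot 12, the West site 22 (the West site winner). Winner: the West site.
The two methods disagree.

no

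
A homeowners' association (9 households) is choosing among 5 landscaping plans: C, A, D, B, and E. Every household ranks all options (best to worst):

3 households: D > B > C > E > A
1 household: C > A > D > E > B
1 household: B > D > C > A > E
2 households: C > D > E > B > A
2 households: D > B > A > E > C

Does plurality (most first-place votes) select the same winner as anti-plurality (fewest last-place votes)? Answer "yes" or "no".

Plurality — first-place votes: C 3, A 0, D 5, B 1, E 0. Winner: D.
Anti-plurality — last-place votes: C 2, A 5, D 0, B 1, E 1. Winner: D.
The two methods agree.

yes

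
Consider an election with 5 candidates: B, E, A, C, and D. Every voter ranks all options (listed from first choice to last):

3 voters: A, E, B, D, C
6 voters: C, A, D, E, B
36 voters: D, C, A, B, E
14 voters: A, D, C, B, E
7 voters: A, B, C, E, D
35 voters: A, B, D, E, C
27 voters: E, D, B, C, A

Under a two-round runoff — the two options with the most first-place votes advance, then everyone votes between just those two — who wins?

Round 1 first-place votes: B 0, E 27, A 59, C 6, D 36.
A and D advance.
Runoff: A is preferred to D by 65 voters; D by 63.
A wins the runoff.

A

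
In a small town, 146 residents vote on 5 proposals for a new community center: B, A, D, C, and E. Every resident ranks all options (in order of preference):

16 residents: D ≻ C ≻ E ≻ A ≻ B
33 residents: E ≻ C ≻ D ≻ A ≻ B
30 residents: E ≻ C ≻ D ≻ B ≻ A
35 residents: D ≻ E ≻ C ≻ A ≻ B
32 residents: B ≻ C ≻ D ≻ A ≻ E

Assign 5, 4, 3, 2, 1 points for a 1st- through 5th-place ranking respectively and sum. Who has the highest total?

B: 16·1 + 33·1 + 30·2 + 35·1 + 32·5 = 304
A: 16·2 + 33·2 + 30·1 + 35·2 + 32·2 = 262
D: 16·5 + 33·3 + 30·3 + 35·5 + 32·3 = 540
C: 16·4 + 33·4 + 30·4 + 35·3 + 32·4 = 549
E: 16·3 + 33·5 + 30·5 + 35·4 + 32·1 = 535
C has the highest Borda score (549).

C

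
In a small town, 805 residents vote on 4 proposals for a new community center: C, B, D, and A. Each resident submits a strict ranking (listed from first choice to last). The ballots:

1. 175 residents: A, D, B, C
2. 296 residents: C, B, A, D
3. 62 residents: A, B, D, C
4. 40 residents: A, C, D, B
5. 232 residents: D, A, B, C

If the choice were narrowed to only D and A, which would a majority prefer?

Voters preferring D to A: 232; preferring A to D: 573.
A wins the head-to-head.

A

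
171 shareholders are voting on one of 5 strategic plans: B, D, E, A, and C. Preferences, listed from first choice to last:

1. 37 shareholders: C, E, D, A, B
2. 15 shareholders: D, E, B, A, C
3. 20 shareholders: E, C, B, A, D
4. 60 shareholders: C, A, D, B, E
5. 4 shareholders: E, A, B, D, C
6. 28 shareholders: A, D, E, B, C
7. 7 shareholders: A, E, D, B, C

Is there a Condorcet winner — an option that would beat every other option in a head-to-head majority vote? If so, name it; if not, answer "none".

C

C vs B: 117–54 for C.
C vs D: 117–54 for C.
C vs E: 97–74 for C.
C vs A: 117–54 for C.
C beats every other option head-to-head.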